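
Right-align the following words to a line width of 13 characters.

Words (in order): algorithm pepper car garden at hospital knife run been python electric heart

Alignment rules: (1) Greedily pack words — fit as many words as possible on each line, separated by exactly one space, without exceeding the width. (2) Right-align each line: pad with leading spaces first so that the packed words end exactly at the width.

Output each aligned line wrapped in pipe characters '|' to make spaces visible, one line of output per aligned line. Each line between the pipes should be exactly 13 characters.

Line 1: ['algorithm'] (min_width=9, slack=4)
Line 2: ['pepper', 'car'] (min_width=10, slack=3)
Line 3: ['garden', 'at'] (min_width=9, slack=4)
Line 4: ['hospital'] (min_width=8, slack=5)
Line 5: ['knife', 'run'] (min_width=9, slack=4)
Line 6: ['been', 'python'] (min_width=11, slack=2)
Line 7: ['electric'] (min_width=8, slack=5)
Line 8: ['heart'] (min_width=5, slack=8)

Answer: |    algorithm|
|   pepper car|
|    garden at|
|     hospital|
|    knife run|
|  been python|
|     electric|
|        heart|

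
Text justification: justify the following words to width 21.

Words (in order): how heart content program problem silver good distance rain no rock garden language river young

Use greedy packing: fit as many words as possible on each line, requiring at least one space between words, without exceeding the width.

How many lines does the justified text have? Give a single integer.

Line 1: ['how', 'heart', 'content'] (min_width=17, slack=4)
Line 2: ['program', 'problem'] (min_width=15, slack=6)
Line 3: ['silver', 'good', 'distance'] (min_width=20, slack=1)
Line 4: ['rain', 'no', 'rock', 'garden'] (min_width=19, slack=2)
Line 5: ['language', 'river', 'young'] (min_width=20, slack=1)
Total lines: 5

Answer: 5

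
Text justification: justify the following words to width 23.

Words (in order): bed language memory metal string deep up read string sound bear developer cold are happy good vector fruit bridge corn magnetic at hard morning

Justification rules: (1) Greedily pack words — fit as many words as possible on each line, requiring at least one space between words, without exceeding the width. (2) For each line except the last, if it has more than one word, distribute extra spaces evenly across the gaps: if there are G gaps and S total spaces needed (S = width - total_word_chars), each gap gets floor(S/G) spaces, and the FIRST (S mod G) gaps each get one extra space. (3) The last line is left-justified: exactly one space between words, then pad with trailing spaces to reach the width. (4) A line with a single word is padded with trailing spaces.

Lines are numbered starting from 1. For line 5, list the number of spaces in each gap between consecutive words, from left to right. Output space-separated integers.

Answer: 1 1 1

Derivation:
Line 1: ['bed', 'language', 'memory'] (min_width=19, slack=4)
Line 2: ['metal', 'string', 'deep', 'up'] (min_width=20, slack=3)
Line 3: ['read', 'string', 'sound', 'bear'] (min_width=22, slack=1)
Line 4: ['developer', 'cold', 'are'] (min_width=18, slack=5)
Line 5: ['happy', 'good', 'vector', 'fruit'] (min_width=23, slack=0)
Line 6: ['bridge', 'corn', 'magnetic', 'at'] (min_width=23, slack=0)
Line 7: ['hard', 'morning'] (min_width=12, slack=11)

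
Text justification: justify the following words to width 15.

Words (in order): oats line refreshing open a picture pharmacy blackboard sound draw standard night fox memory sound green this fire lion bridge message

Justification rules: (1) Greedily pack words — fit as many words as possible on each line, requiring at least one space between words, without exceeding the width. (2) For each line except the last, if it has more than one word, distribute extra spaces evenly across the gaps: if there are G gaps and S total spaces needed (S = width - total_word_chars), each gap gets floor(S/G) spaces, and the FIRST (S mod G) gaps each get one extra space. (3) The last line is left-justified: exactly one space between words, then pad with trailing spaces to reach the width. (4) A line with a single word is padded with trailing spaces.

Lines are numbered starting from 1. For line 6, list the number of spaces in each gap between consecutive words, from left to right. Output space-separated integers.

Line 1: ['oats', 'line'] (min_width=9, slack=6)
Line 2: ['refreshing', 'open'] (min_width=15, slack=0)
Line 3: ['a', 'picture'] (min_width=9, slack=6)
Line 4: ['pharmacy'] (min_width=8, slack=7)
Line 5: ['blackboard'] (min_width=10, slack=5)
Line 6: ['sound', 'draw'] (min_width=10, slack=5)
Line 7: ['standard', 'night'] (min_width=14, slack=1)
Line 8: ['fox', 'memory'] (min_width=10, slack=5)
Line 9: ['sound', 'green'] (min_width=11, slack=4)
Line 10: ['this', 'fire', 'lion'] (min_width=14, slack=1)
Line 11: ['bridge', 'message'] (min_width=14, slack=1)

Answer: 6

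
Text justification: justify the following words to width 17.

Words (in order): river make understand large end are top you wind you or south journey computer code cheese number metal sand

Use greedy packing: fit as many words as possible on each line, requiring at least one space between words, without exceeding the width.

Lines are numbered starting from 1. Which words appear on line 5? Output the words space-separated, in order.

Line 1: ['river', 'make'] (min_width=10, slack=7)
Line 2: ['understand', 'large'] (min_width=16, slack=1)
Line 3: ['end', 'are', 'top', 'you'] (min_width=15, slack=2)
Line 4: ['wind', 'you', 'or', 'south'] (min_width=17, slack=0)
Line 5: ['journey', 'computer'] (min_width=16, slack=1)
Line 6: ['code', 'cheese'] (min_width=11, slack=6)
Line 7: ['number', 'metal', 'sand'] (min_width=17, slack=0)

Answer: journey computer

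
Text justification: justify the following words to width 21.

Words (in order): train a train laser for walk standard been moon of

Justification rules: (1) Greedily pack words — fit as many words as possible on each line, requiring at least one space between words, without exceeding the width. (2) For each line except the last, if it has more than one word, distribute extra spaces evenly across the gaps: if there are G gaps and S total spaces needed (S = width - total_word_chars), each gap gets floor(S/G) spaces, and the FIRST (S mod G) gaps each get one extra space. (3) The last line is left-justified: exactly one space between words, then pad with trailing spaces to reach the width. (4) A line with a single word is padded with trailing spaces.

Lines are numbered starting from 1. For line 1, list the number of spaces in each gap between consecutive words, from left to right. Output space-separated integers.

Line 1: ['train', 'a', 'train', 'laser'] (min_width=19, slack=2)
Line 2: ['for', 'walk', 'standard'] (min_width=17, slack=4)
Line 3: ['been', 'moon', 'of'] (min_width=12, slack=9)

Answer: 2 2 1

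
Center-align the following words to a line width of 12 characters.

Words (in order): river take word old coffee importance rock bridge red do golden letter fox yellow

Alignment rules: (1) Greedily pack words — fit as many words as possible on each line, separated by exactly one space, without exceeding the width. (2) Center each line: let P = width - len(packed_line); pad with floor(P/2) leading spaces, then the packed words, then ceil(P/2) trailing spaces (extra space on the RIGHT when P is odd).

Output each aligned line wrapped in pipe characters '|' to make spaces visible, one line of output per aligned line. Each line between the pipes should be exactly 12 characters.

Line 1: ['river', 'take'] (min_width=10, slack=2)
Line 2: ['word', 'old'] (min_width=8, slack=4)
Line 3: ['coffee'] (min_width=6, slack=6)
Line 4: ['importance'] (min_width=10, slack=2)
Line 5: ['rock', 'bridge'] (min_width=11, slack=1)
Line 6: ['red', 'do'] (min_width=6, slack=6)
Line 7: ['golden'] (min_width=6, slack=6)
Line 8: ['letter', 'fox'] (min_width=10, slack=2)
Line 9: ['yellow'] (min_width=6, slack=6)

Answer: | river take |
|  word old  |
|   coffee   |
| importance |
|rock bridge |
|   red do   |
|   golden   |
| letter fox |
|   yellow   |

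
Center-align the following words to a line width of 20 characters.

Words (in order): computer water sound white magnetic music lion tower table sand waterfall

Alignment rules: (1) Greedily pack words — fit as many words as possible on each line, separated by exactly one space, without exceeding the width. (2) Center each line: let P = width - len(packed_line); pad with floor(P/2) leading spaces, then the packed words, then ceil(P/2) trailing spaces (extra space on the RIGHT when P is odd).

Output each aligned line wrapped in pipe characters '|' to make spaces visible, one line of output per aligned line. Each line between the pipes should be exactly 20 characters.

Answer: |computer water sound|
|white magnetic music|
|  lion tower table  |
|   sand waterfall   |

Derivation:
Line 1: ['computer', 'water', 'sound'] (min_width=20, slack=0)
Line 2: ['white', 'magnetic', 'music'] (min_width=20, slack=0)
Line 3: ['lion', 'tower', 'table'] (min_width=16, slack=4)
Line 4: ['sand', 'waterfall'] (min_width=14, slack=6)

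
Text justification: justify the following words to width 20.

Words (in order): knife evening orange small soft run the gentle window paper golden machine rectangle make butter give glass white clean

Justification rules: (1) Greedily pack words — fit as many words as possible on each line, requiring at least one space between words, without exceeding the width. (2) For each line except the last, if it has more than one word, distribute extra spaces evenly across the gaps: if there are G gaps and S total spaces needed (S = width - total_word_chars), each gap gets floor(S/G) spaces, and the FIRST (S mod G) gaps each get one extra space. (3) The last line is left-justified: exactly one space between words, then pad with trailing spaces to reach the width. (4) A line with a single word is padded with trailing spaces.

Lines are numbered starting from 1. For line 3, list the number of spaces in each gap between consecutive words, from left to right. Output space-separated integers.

Line 1: ['knife', 'evening', 'orange'] (min_width=20, slack=0)
Line 2: ['small', 'soft', 'run', 'the'] (min_width=18, slack=2)
Line 3: ['gentle', 'window', 'paper'] (min_width=19, slack=1)
Line 4: ['golden', 'machine'] (min_width=14, slack=6)
Line 5: ['rectangle', 'make'] (min_width=14, slack=6)
Line 6: ['butter', 'give', 'glass'] (min_width=17, slack=3)
Line 7: ['white', 'clean'] (min_width=11, slack=9)

Answer: 2 1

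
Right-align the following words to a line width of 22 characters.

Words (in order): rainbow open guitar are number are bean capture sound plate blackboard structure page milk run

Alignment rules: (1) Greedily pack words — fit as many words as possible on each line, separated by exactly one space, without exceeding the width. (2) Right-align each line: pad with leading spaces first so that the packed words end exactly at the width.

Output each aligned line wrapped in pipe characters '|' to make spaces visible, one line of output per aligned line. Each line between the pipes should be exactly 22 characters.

Answer: |   rainbow open guitar|
|   are number are bean|
|   capture sound plate|
|  blackboard structure|
|         page milk run|

Derivation:
Line 1: ['rainbow', 'open', 'guitar'] (min_width=19, slack=3)
Line 2: ['are', 'number', 'are', 'bean'] (min_width=19, slack=3)
Line 3: ['capture', 'sound', 'plate'] (min_width=19, slack=3)
Line 4: ['blackboard', 'structure'] (min_width=20, slack=2)
Line 5: ['page', 'milk', 'run'] (min_width=13, slack=9)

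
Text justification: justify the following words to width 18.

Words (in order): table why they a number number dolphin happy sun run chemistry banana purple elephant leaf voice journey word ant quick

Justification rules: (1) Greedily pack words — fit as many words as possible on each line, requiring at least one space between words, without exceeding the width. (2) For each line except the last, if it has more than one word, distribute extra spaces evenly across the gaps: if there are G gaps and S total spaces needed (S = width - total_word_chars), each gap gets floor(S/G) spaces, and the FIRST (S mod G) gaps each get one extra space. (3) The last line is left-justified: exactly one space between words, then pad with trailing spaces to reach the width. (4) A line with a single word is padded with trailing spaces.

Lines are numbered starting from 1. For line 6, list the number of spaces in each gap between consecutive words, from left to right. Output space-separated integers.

Answer: 6

Derivation:
Line 1: ['table', 'why', 'they', 'a'] (min_width=16, slack=2)
Line 2: ['number', 'number'] (min_width=13, slack=5)
Line 3: ['dolphin', 'happy', 'sun'] (min_width=17, slack=1)
Line 4: ['run', 'chemistry'] (min_width=13, slack=5)
Line 5: ['banana', 'purple'] (min_width=13, slack=5)
Line 6: ['elephant', 'leaf'] (min_width=13, slack=5)
Line 7: ['voice', 'journey', 'word'] (min_width=18, slack=0)
Line 8: ['ant', 'quick'] (min_width=9, slack=9)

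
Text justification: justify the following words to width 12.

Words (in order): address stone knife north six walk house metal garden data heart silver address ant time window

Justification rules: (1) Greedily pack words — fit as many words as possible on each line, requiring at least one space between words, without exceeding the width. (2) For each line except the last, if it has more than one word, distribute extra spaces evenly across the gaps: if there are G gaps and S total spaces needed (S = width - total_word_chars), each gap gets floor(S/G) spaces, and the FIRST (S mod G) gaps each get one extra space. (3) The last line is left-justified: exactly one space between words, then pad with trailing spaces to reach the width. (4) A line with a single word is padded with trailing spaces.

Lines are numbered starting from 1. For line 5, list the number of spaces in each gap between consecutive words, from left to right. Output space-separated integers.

Answer: 1

Derivation:
Line 1: ['address'] (min_width=7, slack=5)
Line 2: ['stone', 'knife'] (min_width=11, slack=1)
Line 3: ['north', 'six'] (min_width=9, slack=3)
Line 4: ['walk', 'house'] (min_width=10, slack=2)
Line 5: ['metal', 'garden'] (min_width=12, slack=0)
Line 6: ['data', 'heart'] (min_width=10, slack=2)
Line 7: ['silver'] (min_width=6, slack=6)
Line 8: ['address', 'ant'] (min_width=11, slack=1)
Line 9: ['time', 'window'] (min_width=11, slack=1)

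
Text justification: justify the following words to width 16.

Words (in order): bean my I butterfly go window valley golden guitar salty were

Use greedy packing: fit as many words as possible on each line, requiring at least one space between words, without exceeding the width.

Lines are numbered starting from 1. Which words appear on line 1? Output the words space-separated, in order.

Line 1: ['bean', 'my', 'I'] (min_width=9, slack=7)
Line 2: ['butterfly', 'go'] (min_width=12, slack=4)
Line 3: ['window', 'valley'] (min_width=13, slack=3)
Line 4: ['golden', 'guitar'] (min_width=13, slack=3)
Line 5: ['salty', 'were'] (min_width=10, slack=6)

Answer: bean my I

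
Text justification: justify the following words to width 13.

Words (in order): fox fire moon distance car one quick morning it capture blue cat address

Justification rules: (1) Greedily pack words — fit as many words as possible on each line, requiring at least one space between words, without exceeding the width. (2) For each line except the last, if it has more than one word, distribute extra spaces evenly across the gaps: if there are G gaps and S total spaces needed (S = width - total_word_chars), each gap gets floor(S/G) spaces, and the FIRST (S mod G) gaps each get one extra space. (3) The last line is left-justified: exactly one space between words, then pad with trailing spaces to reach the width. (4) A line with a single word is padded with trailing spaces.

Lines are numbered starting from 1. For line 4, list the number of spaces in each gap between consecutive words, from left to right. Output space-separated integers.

Answer: 4

Derivation:
Line 1: ['fox', 'fire', 'moon'] (min_width=13, slack=0)
Line 2: ['distance', 'car'] (min_width=12, slack=1)
Line 3: ['one', 'quick'] (min_width=9, slack=4)
Line 4: ['morning', 'it'] (min_width=10, slack=3)
Line 5: ['capture', 'blue'] (min_width=12, slack=1)
Line 6: ['cat', 'address'] (min_width=11, slack=2)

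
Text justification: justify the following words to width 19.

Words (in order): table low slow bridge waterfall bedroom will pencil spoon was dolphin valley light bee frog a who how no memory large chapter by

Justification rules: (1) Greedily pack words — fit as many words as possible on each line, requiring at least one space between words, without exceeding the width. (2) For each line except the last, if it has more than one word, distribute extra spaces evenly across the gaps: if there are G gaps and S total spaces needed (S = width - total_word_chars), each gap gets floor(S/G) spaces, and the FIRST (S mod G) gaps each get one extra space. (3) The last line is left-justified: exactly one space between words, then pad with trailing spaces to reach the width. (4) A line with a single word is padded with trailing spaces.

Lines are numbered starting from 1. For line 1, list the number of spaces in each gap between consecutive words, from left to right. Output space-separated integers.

Line 1: ['table', 'low', 'slow'] (min_width=14, slack=5)
Line 2: ['bridge', 'waterfall'] (min_width=16, slack=3)
Line 3: ['bedroom', 'will', 'pencil'] (min_width=19, slack=0)
Line 4: ['spoon', 'was', 'dolphin'] (min_width=17, slack=2)
Line 5: ['valley', 'light', 'bee'] (min_width=16, slack=3)
Line 6: ['frog', 'a', 'who', 'how', 'no'] (min_width=17, slack=2)
Line 7: ['memory', 'large'] (min_width=12, slack=7)
Line 8: ['chapter', 'by'] (min_width=10, slack=9)

Answer: 4 3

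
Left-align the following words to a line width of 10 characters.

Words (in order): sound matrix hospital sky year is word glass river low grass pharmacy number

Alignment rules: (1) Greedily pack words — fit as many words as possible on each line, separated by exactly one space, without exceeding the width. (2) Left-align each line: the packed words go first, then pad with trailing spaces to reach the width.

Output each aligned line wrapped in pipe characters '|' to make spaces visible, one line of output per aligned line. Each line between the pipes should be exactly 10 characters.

Line 1: ['sound'] (min_width=5, slack=5)
Line 2: ['matrix'] (min_width=6, slack=4)
Line 3: ['hospital'] (min_width=8, slack=2)
Line 4: ['sky', 'year'] (min_width=8, slack=2)
Line 5: ['is', 'word'] (min_width=7, slack=3)
Line 6: ['glass'] (min_width=5, slack=5)
Line 7: ['river', 'low'] (min_width=9, slack=1)
Line 8: ['grass'] (min_width=5, slack=5)
Line 9: ['pharmacy'] (min_width=8, slack=2)
Line 10: ['number'] (min_width=6, slack=4)

Answer: |sound     |
|matrix    |
|hospital  |
|sky year  |
|is word   |
|glass     |
|river low |
|grass     |
|pharmacy  |
|number    |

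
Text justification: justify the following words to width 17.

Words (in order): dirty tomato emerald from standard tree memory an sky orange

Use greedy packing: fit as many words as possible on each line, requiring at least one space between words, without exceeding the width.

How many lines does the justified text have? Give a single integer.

Answer: 5

Derivation:
Line 1: ['dirty', 'tomato'] (min_width=12, slack=5)
Line 2: ['emerald', 'from'] (min_width=12, slack=5)
Line 3: ['standard', 'tree'] (min_width=13, slack=4)
Line 4: ['memory', 'an', 'sky'] (min_width=13, slack=4)
Line 5: ['orange'] (min_width=6, slack=11)
Total lines: 5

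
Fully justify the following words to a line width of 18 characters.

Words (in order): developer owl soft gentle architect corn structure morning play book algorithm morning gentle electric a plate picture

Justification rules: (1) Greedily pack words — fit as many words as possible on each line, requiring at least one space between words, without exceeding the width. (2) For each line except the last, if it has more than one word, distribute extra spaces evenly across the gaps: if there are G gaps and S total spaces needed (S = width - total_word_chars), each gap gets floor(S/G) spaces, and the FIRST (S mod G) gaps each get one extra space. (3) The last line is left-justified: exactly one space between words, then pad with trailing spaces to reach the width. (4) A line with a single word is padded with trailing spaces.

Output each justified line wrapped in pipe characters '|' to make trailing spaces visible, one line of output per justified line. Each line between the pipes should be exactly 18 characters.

Answer: |developer owl soft|
|gentle   architect|
|corn     structure|
|morning  play book|
|algorithm  morning|
|gentle  electric a|
|plate picture     |

Derivation:
Line 1: ['developer', 'owl', 'soft'] (min_width=18, slack=0)
Line 2: ['gentle', 'architect'] (min_width=16, slack=2)
Line 3: ['corn', 'structure'] (min_width=14, slack=4)
Line 4: ['morning', 'play', 'book'] (min_width=17, slack=1)
Line 5: ['algorithm', 'morning'] (min_width=17, slack=1)
Line 6: ['gentle', 'electric', 'a'] (min_width=17, slack=1)
Line 7: ['plate', 'picture'] (min_width=13, slack=5)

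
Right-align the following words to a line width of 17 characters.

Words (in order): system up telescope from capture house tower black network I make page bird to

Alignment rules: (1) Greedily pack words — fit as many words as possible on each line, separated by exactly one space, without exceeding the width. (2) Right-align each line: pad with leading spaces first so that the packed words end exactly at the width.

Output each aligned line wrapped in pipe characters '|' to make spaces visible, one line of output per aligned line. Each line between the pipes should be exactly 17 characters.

Line 1: ['system', 'up'] (min_width=9, slack=8)
Line 2: ['telescope', 'from'] (min_width=14, slack=3)
Line 3: ['capture', 'house'] (min_width=13, slack=4)
Line 4: ['tower', 'black'] (min_width=11, slack=6)
Line 5: ['network', 'I', 'make'] (min_width=14, slack=3)
Line 6: ['page', 'bird', 'to'] (min_width=12, slack=5)

Answer: |        system up|
|   telescope from|
|    capture house|
|      tower black|
|   network I make|
|     page bird to|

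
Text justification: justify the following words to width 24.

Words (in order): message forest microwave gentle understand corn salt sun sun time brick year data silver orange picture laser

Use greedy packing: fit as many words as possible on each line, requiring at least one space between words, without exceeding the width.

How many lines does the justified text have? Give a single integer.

Answer: 5

Derivation:
Line 1: ['message', 'forest', 'microwave'] (min_width=24, slack=0)
Line 2: ['gentle', 'understand', 'corn'] (min_width=22, slack=2)
Line 3: ['salt', 'sun', 'sun', 'time', 'brick'] (min_width=23, slack=1)
Line 4: ['year', 'data', 'silver', 'orange'] (min_width=23, slack=1)
Line 5: ['picture', 'laser'] (min_width=13, slack=11)
Total lines: 5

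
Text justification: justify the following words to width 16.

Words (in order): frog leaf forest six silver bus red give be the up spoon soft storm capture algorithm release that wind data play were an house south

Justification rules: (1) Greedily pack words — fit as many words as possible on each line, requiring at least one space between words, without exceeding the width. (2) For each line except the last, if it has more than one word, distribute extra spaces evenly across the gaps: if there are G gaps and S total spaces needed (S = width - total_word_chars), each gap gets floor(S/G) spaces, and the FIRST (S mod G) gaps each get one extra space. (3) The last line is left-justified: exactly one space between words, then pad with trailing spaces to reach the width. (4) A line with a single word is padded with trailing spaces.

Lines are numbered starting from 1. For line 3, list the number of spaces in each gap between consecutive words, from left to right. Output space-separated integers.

Line 1: ['frog', 'leaf', 'forest'] (min_width=16, slack=0)
Line 2: ['six', 'silver', 'bus'] (min_width=14, slack=2)
Line 3: ['red', 'give', 'be', 'the'] (min_width=15, slack=1)
Line 4: ['up', 'spoon', 'soft'] (min_width=13, slack=3)
Line 5: ['storm', 'capture'] (min_width=13, slack=3)
Line 6: ['algorithm'] (min_width=9, slack=7)
Line 7: ['release', 'that'] (min_width=12, slack=4)
Line 8: ['wind', 'data', 'play'] (min_width=14, slack=2)
Line 9: ['were', 'an', 'house'] (min_width=13, slack=3)
Line 10: ['south'] (min_width=5, slack=11)

Answer: 2 1 1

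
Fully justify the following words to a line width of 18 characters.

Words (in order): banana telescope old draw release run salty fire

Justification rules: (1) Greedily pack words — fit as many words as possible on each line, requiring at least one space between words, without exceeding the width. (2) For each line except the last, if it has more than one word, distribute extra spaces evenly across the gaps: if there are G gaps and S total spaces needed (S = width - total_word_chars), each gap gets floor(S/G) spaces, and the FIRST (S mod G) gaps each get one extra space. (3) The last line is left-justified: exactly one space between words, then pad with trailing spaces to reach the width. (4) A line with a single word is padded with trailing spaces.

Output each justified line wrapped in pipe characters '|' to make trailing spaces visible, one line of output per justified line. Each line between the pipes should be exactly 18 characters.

Answer: |banana   telescope|
|old  draw  release|
|run salty fire    |

Derivation:
Line 1: ['banana', 'telescope'] (min_width=16, slack=2)
Line 2: ['old', 'draw', 'release'] (min_width=16, slack=2)
Line 3: ['run', 'salty', 'fire'] (min_width=14, slack=4)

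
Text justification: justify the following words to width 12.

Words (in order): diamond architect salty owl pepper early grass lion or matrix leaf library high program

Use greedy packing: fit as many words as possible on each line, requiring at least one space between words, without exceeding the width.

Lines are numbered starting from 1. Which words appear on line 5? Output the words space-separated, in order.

Answer: grass lion

Derivation:
Line 1: ['diamond'] (min_width=7, slack=5)
Line 2: ['architect'] (min_width=9, slack=3)
Line 3: ['salty', 'owl'] (min_width=9, slack=3)
Line 4: ['pepper', 'early'] (min_width=12, slack=0)
Line 5: ['grass', 'lion'] (min_width=10, slack=2)
Line 6: ['or', 'matrix'] (min_width=9, slack=3)
Line 7: ['leaf', 'library'] (min_width=12, slack=0)
Line 8: ['high', 'program'] (min_width=12, slack=0)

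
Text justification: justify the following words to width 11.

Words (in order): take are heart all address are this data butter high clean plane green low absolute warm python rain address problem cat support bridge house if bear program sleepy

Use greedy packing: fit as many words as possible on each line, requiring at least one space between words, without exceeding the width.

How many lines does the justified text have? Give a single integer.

Line 1: ['take', 'are'] (min_width=8, slack=3)
Line 2: ['heart', 'all'] (min_width=9, slack=2)
Line 3: ['address', 'are'] (min_width=11, slack=0)
Line 4: ['this', 'data'] (min_width=9, slack=2)
Line 5: ['butter', 'high'] (min_width=11, slack=0)
Line 6: ['clean', 'plane'] (min_width=11, slack=0)
Line 7: ['green', 'low'] (min_width=9, slack=2)
Line 8: ['absolute'] (min_width=8, slack=3)
Line 9: ['warm', 'python'] (min_width=11, slack=0)
Line 10: ['rain'] (min_width=4, slack=7)
Line 11: ['address'] (min_width=7, slack=4)
Line 12: ['problem', 'cat'] (min_width=11, slack=0)
Line 13: ['support'] (min_width=7, slack=4)
Line 14: ['bridge'] (min_width=6, slack=5)
Line 15: ['house', 'if'] (min_width=8, slack=3)
Line 16: ['bear'] (min_width=4, slack=7)
Line 17: ['program'] (min_width=7, slack=4)
Line 18: ['sleepy'] (min_width=6, slack=5)
Total lines: 18

Answer: 18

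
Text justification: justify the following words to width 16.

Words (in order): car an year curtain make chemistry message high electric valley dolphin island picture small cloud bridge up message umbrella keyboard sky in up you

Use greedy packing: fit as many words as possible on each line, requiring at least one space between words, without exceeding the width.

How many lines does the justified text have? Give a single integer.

Answer: 11

Derivation:
Line 1: ['car', 'an', 'year'] (min_width=11, slack=5)
Line 2: ['curtain', 'make'] (min_width=12, slack=4)
Line 3: ['chemistry'] (min_width=9, slack=7)
Line 4: ['message', 'high'] (min_width=12, slack=4)
Line 5: ['electric', 'valley'] (min_width=15, slack=1)
Line 6: ['dolphin', 'island'] (min_width=14, slack=2)
Line 7: ['picture', 'small'] (min_width=13, slack=3)
Line 8: ['cloud', 'bridge', 'up'] (min_width=15, slack=1)
Line 9: ['message', 'umbrella'] (min_width=16, slack=0)
Line 10: ['keyboard', 'sky', 'in'] (min_width=15, slack=1)
Line 11: ['up', 'you'] (min_width=6, slack=10)
Total lines: 11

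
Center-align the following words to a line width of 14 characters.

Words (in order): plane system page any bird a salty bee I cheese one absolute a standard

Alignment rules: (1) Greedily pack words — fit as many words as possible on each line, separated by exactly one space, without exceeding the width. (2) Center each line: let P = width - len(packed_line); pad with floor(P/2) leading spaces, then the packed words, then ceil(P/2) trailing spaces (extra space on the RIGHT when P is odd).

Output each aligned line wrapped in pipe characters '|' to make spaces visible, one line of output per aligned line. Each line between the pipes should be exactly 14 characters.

Line 1: ['plane', 'system'] (min_width=12, slack=2)
Line 2: ['page', 'any', 'bird'] (min_width=13, slack=1)
Line 3: ['a', 'salty', 'bee', 'I'] (min_width=13, slack=1)
Line 4: ['cheese', 'one'] (min_width=10, slack=4)
Line 5: ['absolute', 'a'] (min_width=10, slack=4)
Line 6: ['standard'] (min_width=8, slack=6)

Answer: | plane system |
|page any bird |
|a salty bee I |
|  cheese one  |
|  absolute a  |
|   standard   |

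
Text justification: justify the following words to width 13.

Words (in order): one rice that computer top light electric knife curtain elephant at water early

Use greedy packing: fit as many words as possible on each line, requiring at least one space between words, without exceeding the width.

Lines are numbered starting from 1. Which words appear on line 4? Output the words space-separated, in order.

Line 1: ['one', 'rice', 'that'] (min_width=13, slack=0)
Line 2: ['computer', 'top'] (min_width=12, slack=1)
Line 3: ['light'] (min_width=5, slack=8)
Line 4: ['electric'] (min_width=8, slack=5)
Line 5: ['knife', 'curtain'] (min_width=13, slack=0)
Line 6: ['elephant', 'at'] (min_width=11, slack=2)
Line 7: ['water', 'early'] (min_width=11, slack=2)

Answer: electric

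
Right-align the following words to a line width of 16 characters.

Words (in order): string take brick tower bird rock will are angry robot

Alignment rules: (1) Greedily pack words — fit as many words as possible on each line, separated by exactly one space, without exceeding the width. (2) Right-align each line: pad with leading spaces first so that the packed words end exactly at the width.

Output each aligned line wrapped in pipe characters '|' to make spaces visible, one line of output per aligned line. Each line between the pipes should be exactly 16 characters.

Answer: |     string take|
|brick tower bird|
|   rock will are|
|     angry robot|

Derivation:
Line 1: ['string', 'take'] (min_width=11, slack=5)
Line 2: ['brick', 'tower', 'bird'] (min_width=16, slack=0)
Line 3: ['rock', 'will', 'are'] (min_width=13, slack=3)
Line 4: ['angry', 'robot'] (min_width=11, slack=5)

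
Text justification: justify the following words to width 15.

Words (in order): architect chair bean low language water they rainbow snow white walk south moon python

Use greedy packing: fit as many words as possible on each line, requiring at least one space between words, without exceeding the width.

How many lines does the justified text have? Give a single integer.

Answer: 7

Derivation:
Line 1: ['architect', 'chair'] (min_width=15, slack=0)
Line 2: ['bean', 'low'] (min_width=8, slack=7)
Line 3: ['language', 'water'] (min_width=14, slack=1)
Line 4: ['they', 'rainbow'] (min_width=12, slack=3)
Line 5: ['snow', 'white', 'walk'] (min_width=15, slack=0)
Line 6: ['south', 'moon'] (min_width=10, slack=5)
Line 7: ['python'] (min_width=6, slack=9)
Total lines: 7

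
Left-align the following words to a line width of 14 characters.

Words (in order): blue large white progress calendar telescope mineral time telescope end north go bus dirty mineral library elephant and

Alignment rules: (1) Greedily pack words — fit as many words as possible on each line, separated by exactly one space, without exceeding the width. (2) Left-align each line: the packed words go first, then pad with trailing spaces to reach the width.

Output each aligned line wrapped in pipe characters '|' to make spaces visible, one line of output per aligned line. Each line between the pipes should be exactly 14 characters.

Line 1: ['blue', 'large'] (min_width=10, slack=4)
Line 2: ['white', 'progress'] (min_width=14, slack=0)
Line 3: ['calendar'] (min_width=8, slack=6)
Line 4: ['telescope'] (min_width=9, slack=5)
Line 5: ['mineral', 'time'] (min_width=12, slack=2)
Line 6: ['telescope', 'end'] (min_width=13, slack=1)
Line 7: ['north', 'go', 'bus'] (min_width=12, slack=2)
Line 8: ['dirty', 'mineral'] (min_width=13, slack=1)
Line 9: ['library'] (min_width=7, slack=7)
Line 10: ['elephant', 'and'] (min_width=12, slack=2)

Answer: |blue large    |
|white progress|
|calendar      |
|telescope     |
|mineral time  |
|telescope end |
|north go bus  |
|dirty mineral |
|library       |
|elephant and  |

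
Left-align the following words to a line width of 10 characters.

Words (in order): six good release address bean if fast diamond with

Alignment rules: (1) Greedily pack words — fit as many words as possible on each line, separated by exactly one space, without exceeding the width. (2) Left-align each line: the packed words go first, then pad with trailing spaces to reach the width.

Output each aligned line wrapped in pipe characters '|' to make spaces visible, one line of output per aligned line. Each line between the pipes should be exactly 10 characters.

Line 1: ['six', 'good'] (min_width=8, slack=2)
Line 2: ['release'] (min_width=7, slack=3)
Line 3: ['address'] (min_width=7, slack=3)
Line 4: ['bean', 'if'] (min_width=7, slack=3)
Line 5: ['fast'] (min_width=4, slack=6)
Line 6: ['diamond'] (min_width=7, slack=3)
Line 7: ['with'] (min_width=4, slack=6)

Answer: |six good  |
|release   |
|address   |
|bean if   |
|fast      |
|diamond   |
|with      |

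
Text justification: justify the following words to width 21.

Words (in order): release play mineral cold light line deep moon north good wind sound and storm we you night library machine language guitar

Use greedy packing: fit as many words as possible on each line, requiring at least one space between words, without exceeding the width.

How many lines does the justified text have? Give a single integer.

Line 1: ['release', 'play', 'mineral'] (min_width=20, slack=1)
Line 2: ['cold', 'light', 'line', 'deep'] (min_width=20, slack=1)
Line 3: ['moon', 'north', 'good', 'wind'] (min_width=20, slack=1)
Line 4: ['sound', 'and', 'storm', 'we'] (min_width=18, slack=3)
Line 5: ['you', 'night', 'library'] (min_width=17, slack=4)
Line 6: ['machine', 'language'] (min_width=16, slack=5)
Line 7: ['guitar'] (min_width=6, slack=15)
Total lines: 7

Answer: 7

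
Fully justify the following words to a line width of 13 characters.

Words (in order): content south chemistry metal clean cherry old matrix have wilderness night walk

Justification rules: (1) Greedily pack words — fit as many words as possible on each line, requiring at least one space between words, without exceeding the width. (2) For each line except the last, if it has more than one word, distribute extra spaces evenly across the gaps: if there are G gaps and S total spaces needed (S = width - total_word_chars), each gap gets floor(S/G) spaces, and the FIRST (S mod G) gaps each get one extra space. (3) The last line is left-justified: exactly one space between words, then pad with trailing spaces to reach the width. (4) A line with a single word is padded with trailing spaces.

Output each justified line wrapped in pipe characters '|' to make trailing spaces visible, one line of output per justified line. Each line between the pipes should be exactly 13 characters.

Line 1: ['content', 'south'] (min_width=13, slack=0)
Line 2: ['chemistry'] (min_width=9, slack=4)
Line 3: ['metal', 'clean'] (min_width=11, slack=2)
Line 4: ['cherry', 'old'] (min_width=10, slack=3)
Line 5: ['matrix', 'have'] (min_width=11, slack=2)
Line 6: ['wilderness'] (min_width=10, slack=3)
Line 7: ['night', 'walk'] (min_width=10, slack=3)

Answer: |content south|
|chemistry    |
|metal   clean|
|cherry    old|
|matrix   have|
|wilderness   |
|night walk   |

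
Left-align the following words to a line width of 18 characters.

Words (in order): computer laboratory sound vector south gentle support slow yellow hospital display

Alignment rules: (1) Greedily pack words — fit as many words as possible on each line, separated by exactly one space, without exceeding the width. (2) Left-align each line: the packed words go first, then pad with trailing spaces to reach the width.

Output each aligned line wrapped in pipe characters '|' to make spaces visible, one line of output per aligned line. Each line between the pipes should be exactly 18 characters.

Answer: |computer          |
|laboratory sound  |
|vector south      |
|gentle support    |
|slow yellow       |
|hospital display  |

Derivation:
Line 1: ['computer'] (min_width=8, slack=10)
Line 2: ['laboratory', 'sound'] (min_width=16, slack=2)
Line 3: ['vector', 'south'] (min_width=12, slack=6)
Line 4: ['gentle', 'support'] (min_width=14, slack=4)
Line 5: ['slow', 'yellow'] (min_width=11, slack=7)
Line 6: ['hospital', 'display'] (min_width=16, slack=2)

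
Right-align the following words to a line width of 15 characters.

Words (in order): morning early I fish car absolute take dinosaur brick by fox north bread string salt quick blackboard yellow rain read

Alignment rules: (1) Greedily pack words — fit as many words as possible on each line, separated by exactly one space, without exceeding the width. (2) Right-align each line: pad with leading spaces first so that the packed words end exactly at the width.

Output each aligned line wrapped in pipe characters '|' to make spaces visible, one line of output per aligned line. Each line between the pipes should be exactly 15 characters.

Line 1: ['morning', 'early', 'I'] (min_width=15, slack=0)
Line 2: ['fish', 'car'] (min_width=8, slack=7)
Line 3: ['absolute', 'take'] (min_width=13, slack=2)
Line 4: ['dinosaur', 'brick'] (min_width=14, slack=1)
Line 5: ['by', 'fox', 'north'] (min_width=12, slack=3)
Line 6: ['bread', 'string'] (min_width=12, slack=3)
Line 7: ['salt', 'quick'] (min_width=10, slack=5)
Line 8: ['blackboard'] (min_width=10, slack=5)
Line 9: ['yellow', 'rain'] (min_width=11, slack=4)
Line 10: ['read'] (min_width=4, slack=11)

Answer: |morning early I|
|       fish car|
|  absolute take|
| dinosaur brick|
|   by fox north|
|   bread string|
|     salt quick|
|     blackboard|
|    yellow rain|
|           read|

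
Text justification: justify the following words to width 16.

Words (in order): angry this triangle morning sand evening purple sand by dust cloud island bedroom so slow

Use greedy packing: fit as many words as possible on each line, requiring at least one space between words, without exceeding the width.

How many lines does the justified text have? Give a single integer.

Answer: 7

Derivation:
Line 1: ['angry', 'this'] (min_width=10, slack=6)
Line 2: ['triangle', 'morning'] (min_width=16, slack=0)
Line 3: ['sand', 'evening'] (min_width=12, slack=4)
Line 4: ['purple', 'sand', 'by'] (min_width=14, slack=2)
Line 5: ['dust', 'cloud'] (min_width=10, slack=6)
Line 6: ['island', 'bedroom'] (min_width=14, slack=2)
Line 7: ['so', 'slow'] (min_width=7, slack=9)
Total lines: 7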